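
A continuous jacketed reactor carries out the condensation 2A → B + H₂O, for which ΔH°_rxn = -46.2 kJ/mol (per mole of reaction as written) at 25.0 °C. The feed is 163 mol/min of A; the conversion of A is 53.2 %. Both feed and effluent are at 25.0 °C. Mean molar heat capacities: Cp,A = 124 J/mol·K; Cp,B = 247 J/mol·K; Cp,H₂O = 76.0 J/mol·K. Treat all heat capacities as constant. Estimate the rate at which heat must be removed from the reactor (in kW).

Extent of reaction ξ = 0.532 × 163 / 2 = 43.358 mol/min
Reaction term: ξ·ΔH°_rxn = 43.358 × -46.2 = -2003.1 kJ/min
Q = ΔH = -2003.1 kJ/min = -33.386 kW
Heat removed = 33.386 kW

Q_out = 33.4 kW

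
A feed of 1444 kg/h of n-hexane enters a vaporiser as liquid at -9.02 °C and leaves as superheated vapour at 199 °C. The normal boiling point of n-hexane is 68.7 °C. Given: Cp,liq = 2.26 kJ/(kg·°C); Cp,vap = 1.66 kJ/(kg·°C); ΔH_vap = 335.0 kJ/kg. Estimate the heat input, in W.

Q = 292000 W

liquid -9.02→68.7 °C: 175.65 kJ/kg
vaporisation at 68.7 °C: 335 kJ/kg
vapour 68.7→199 °C: 216.3 kJ/kg
Δh = 175.65 + 335 + 216.3 = 726.95 kJ/kg
Q = ṁ·Δh = 1444 kg/h × 726.95 kJ/kg = 1.0497e+06 kJ/h
|Q| = 291.59 kW = 291590 W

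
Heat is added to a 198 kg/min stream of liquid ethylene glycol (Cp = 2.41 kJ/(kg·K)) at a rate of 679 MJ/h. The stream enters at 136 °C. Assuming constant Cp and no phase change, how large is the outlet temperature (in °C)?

Q = 679 MJ/h = 11317 kJ/min
ΔT = Q/(ṁ·Cp) = 11317/(198×2.41) = 23.716 K
T_out = 136 + 23.716 = 159.72 °C

T_out = 160 °C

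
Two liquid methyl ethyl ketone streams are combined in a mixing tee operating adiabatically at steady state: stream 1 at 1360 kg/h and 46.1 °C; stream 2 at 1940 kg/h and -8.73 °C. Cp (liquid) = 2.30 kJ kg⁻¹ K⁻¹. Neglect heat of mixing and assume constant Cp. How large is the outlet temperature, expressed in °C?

No heat crosses the boundary, so H_out = H_in.
T_out = Σ ṁᵢCp,ᵢTᵢ / Σ ṁᵢCp,ᵢ
      = 105250 / 7590 = 13.867 °C

T_out = 13.9 °C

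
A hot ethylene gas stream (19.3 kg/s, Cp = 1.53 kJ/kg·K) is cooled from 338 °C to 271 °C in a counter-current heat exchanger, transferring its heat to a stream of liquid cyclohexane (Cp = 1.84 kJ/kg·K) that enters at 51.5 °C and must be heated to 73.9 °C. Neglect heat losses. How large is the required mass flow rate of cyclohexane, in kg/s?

ṁ_c = 48.0 kg/s

Heat released by hot stream: Q = 19.3 × 1.53 × (338 − 271) = 1978.4 kJ/s
Energy balance on cold side (adiabatic exchanger): Q = ṁ_c·Cp_c·(T_c,out − T_c,in)
ṁ_c = 1978.4 / [1.84 × (73.9 − 51.5)] = 48.002 kg/s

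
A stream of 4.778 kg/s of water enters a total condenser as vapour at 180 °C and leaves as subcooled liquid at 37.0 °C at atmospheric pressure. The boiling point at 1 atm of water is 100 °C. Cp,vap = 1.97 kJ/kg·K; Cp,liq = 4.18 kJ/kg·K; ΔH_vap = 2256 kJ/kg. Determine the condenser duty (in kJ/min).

Q_c = 767000 kJ/min

vapour 180→100 °C: -157.6 kJ/kg
condensation at 100 °C: -2256 kJ/kg
liquid 100→37.0 °C: -263.34 kJ/kg
Δh = -157.6 + -2256 + -263.34 = -2676.9 kJ/kg
Q = ṁ·Δh = 4.778 kg/s × -2676.9 kJ/kg = -12790 kJ/s
|Q| = 12790 kW = 767430 kJ/min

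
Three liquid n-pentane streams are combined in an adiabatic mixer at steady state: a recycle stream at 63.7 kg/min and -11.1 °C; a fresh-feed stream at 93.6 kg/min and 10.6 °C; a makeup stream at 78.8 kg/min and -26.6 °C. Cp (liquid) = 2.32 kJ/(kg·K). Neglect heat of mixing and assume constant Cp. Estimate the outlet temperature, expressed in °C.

T_out = -7.67 °C

No heat crosses the boundary, so H_out = H_in.
Σ ṁᵢCp,ᵢTᵢ = 63.7×2.32×-11.1 + 93.6×2.32×10.6 + 78.8×2.32×-26.6 = -4201.5
Σ ṁᵢCp,ᵢ = 63.7×2.32 + 93.6×2.32 + 78.8×2.32 = 547.75
T_out = -4201.5 / 547.75 = -7.6704 °C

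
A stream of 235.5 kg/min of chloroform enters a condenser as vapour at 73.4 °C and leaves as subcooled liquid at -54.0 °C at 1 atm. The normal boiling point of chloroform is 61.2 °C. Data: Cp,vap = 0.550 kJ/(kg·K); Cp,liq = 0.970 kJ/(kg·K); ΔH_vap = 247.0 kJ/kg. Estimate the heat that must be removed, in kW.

vapour 73.4→61.2 °C: -6.71 kJ/kg
condensation at 61.2 °C: -247 kJ/kg
liquid 61.2→-54.0 °C: -111.74 kJ/kg
Δh = -6.71 + -247 + -111.74 = -365.45 kJ/kg
Q = ṁ·Δh = 235.5 kg/min × -365.45 kJ/kg = -86064 kJ/min
|Q| = 1434.4 kW

Q_c = 1430 kW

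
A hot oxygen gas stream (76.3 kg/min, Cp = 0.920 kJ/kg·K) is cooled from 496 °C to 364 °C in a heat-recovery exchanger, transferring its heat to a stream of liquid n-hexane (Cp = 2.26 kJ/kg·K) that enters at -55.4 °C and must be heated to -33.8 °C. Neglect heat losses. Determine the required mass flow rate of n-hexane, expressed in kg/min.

Heat released by hot stream: Q = 76.3 × 0.920 × (496 − 364) = 9265.9 kJ/min
Energy balance on cold side (adiabatic exchanger): Q = ṁ_c·Cp_c·(T_c,out − T_c,in)
ṁ_c = 9265.9 / [2.26 × (-33.8 − -55.4)] = 189.81 kg/min

ṁ_c = 190 kg/min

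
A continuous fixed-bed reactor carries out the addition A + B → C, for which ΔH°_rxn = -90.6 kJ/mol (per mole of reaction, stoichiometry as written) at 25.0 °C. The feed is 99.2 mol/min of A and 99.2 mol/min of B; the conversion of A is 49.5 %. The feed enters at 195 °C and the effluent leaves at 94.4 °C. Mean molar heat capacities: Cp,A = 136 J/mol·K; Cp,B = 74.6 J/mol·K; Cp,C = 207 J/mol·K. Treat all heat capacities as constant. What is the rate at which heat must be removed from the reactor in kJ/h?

Extent of reaction ξ = 0.495 × 99.2 = 49.104 mol/min
Reaction term: ξ·ΔH°_rxn = 49.104 × -90.6 = -4448.8 kJ/min
Sensible, feed 195→25 °C: -3551.6 kJ/min
Outlet flows (mol/min): A 50.096, B 50.096, C 49.104
Sensible, products 25→94.4 °C: 1437.6 kJ/min
Q = ΔH = -6562.8 kJ/min = -109.38 kW
Heat removed = 393770 kJ/h

Q_out = 394000 kJ/h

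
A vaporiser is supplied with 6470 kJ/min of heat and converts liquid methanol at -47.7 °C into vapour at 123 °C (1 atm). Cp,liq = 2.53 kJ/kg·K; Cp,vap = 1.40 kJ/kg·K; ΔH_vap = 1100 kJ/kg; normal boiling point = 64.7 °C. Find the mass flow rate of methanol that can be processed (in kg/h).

Δh = 2.53×(64.7−-47.7) + 1100 + 1.40×(123−64.7) = 1466 kJ/kg
Q = 6470 kJ/min = 107.83 kJ/s = 388200 kJ/h
ṁ = Q/Δh = 388200 / 1466 = 264.8 kg/h

ṁ = 265 kg/h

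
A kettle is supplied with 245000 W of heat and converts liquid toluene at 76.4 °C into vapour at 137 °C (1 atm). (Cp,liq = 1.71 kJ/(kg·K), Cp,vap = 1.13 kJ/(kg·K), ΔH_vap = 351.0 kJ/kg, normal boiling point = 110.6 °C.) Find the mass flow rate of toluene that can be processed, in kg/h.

Δh = 1.71×(110.6−76.4) + 351.0 + 1.13×(137−110.6) = 439.31 kJ/kg
Q = 245000 W = 245 kJ/s = 882000 kJ/h
ṁ = Q/Δh = 882000 / 439.31 = 2007.7 kg/h

ṁ = 2010 kg/h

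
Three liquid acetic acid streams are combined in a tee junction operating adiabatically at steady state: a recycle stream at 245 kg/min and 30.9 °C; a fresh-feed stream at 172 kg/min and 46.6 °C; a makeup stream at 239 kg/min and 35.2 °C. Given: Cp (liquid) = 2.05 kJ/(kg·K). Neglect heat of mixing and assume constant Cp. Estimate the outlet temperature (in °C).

Energy balance with Q = 0: Σ ṁᵢCp,ᵢ(T_out − Tᵢ) = 0
T_out = Σ ṁᵢCp,ᵢTᵢ / Σ ṁᵢCp,ᵢ
      = 49197 / 1344.8 = 36.583 °C

T_out = 36.6 °C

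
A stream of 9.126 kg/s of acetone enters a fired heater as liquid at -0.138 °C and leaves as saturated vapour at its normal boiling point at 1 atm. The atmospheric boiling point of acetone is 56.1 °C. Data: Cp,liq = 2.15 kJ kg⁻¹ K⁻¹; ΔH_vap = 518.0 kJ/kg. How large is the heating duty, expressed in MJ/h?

Q = 21000 MJ/h

liquid -0.138→56.1 °C: 120.91 kJ/kg
vaporisation at 56.1 °C: 518 kJ/kg
Δh = 120.91 + 518 = 638.91 kJ/kg
Q = ṁ·Δh = 9.126 kg/s × 638.91 kJ/kg = 5830.7 kJ/s
|Q| = 5830.7 kW = 20991 MJ/h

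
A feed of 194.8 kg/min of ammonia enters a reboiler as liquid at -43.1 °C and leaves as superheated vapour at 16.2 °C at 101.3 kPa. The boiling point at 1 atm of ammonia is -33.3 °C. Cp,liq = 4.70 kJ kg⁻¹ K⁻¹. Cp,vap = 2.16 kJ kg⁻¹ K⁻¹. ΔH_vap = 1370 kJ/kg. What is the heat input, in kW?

Q = 4940 kW

liquid -43.1→-33.3 °C: 46.06 kJ/kg
vaporisation at -33.3 °C: 1370 kJ/kg
vapour -33.3→16.2 °C: 106.92 kJ/kg
Δh = 46.06 + 1370 + 106.92 = 1523 kJ/kg
Q = ṁ·Δh = 194.8 kg/min × 1523 kJ/kg = 296680 kJ/min
|Q| = 4944.6 kW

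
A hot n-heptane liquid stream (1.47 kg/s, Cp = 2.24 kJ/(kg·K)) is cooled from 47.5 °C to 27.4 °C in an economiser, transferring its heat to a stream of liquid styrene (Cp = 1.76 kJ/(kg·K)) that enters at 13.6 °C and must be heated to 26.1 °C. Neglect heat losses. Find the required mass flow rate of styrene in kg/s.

ṁ_c = 3.01 kg/s

Heat released by hot stream: Q = 1.47 × 2.24 × (47.5 − 27.4) = 66.185 kJ/s
Energy balance on cold side (adiabatic exchanger): Q = ṁ_c·Cp_c·(T_c,out − T_c,in)
ṁ_c = 66.185 / [1.76 × (26.1 − 13.6)] = 3.0084 kg/s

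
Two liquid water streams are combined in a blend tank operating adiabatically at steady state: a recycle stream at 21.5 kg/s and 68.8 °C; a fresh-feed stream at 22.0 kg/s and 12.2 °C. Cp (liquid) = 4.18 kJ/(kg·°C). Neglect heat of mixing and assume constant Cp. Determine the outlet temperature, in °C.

No heat crosses the boundary, so H_out = H_in.
T_out = Σ ṁᵢCp,ᵢTᵢ / Σ ṁᵢCp,ᵢ
      = 7305 / 181.83 = 40.175 °C

T_out = 40.2 °C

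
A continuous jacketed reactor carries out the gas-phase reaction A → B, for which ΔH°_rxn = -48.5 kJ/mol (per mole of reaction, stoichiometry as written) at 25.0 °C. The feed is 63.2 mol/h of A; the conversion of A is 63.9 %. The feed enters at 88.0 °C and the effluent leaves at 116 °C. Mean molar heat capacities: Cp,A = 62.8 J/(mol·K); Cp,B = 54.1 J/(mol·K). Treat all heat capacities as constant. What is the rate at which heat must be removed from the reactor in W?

Q_out = 522 W

Extent of reaction ξ = 0.639 × 63.2 = 40.385 mol/h
Reaction term: ξ·ΔH°_rxn = 40.385 × -48.5 = -1958.7 kJ/h
Sensible, feed 88.0→25 °C: -250.04 kJ/h
Outlet flows (mol/h): A 22.815, B 40.385
Sensible, products 25→116 °C: 329.2 kJ/h
Q = ΔH = -1879.5 kJ/h = -0.52208 kW
Heat removed = 522.08 W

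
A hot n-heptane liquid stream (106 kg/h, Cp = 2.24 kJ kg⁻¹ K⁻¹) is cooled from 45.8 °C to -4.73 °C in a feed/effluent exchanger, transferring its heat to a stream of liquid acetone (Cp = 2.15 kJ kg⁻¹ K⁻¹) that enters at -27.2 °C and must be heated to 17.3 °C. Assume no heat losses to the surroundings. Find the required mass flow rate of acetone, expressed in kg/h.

Heat released by hot stream: Q = 106 × 2.24 × (45.8 − -4.73) = 11998 kJ/h
Energy balance on cold side (adiabatic exchanger): Q = ṁ_c·Cp_c·(T_c,out − T_c,in)
ṁ_c = 11998 / [2.15 × (17.3 − -27.2)] = 125.4 kg/h

ṁ_c = 125 kg/h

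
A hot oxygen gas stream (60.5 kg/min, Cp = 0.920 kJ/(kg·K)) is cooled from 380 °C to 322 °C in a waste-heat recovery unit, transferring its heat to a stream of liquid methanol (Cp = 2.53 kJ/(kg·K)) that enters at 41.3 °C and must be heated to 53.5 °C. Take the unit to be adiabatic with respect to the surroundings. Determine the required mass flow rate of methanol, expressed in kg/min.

Heat released by hot stream: Q = 60.5 × 0.920 × (380 − 322) = 3228.3 kJ/min
Energy balance on cold side (adiabatic exchanger): Q = ṁ_c·Cp_c·(T_c,out − T_c,in)
ṁ_c = 3228.3 / [2.53 × (53.5 − 41.3)] = 104.59 kg/min

ṁ_c = 105 kg/min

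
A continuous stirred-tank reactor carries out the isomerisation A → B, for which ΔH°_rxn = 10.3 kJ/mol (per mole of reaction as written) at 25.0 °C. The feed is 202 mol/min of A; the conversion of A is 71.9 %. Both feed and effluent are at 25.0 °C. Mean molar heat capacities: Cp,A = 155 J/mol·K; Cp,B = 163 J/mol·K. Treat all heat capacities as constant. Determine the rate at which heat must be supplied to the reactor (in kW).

Q_in = 24.9 kW

Extent of reaction ξ = 0.719 × 202 = 145.24 mol/min
Reaction term: ξ·ΔH°_rxn = 145.24 × 10.3 = 1496 kJ/min
Q = ΔH = 1496 kJ/min = 24.933 kW
Heat supplied = 24.933 kW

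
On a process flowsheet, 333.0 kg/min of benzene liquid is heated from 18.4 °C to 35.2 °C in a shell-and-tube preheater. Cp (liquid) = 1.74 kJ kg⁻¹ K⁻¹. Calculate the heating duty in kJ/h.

Q = ṁ·Cp·ΔT = 333.0 × 1.74 × (35.2 − 18.4) = 9734.3 kJ/min
Converting: 9734.3 / 60 s = 162.24 kW
Heating duty = 584060 kJ/h

Q = 584000 kJ/h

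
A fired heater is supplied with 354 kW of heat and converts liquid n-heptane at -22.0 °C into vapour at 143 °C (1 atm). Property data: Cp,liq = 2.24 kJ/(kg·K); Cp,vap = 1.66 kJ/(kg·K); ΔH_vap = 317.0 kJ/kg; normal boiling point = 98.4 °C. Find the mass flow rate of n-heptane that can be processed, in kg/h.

ṁ = 1930 kg/h

Δh = 2.24×(98.4−-22.0) + 317.0 + 1.66×(143−98.4) = 660.73 kJ/kg
Q = 354 kW = 354 kJ/s = 1.2744e+06 kJ/h
ṁ = Q/Δh = 1.2744e+06 / 660.73 = 1928.8 kg/h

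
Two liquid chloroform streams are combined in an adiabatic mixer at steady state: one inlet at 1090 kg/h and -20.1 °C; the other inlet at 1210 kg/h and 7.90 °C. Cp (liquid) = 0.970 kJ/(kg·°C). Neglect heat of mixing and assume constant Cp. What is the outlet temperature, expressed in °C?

No heat crosses the boundary, so H_out = H_in.
Σ ṁᵢCp,ᵢTᵢ = 1090×0.970×-20.1 + 1210×0.970×7.90 = -11979
Σ ṁᵢCp,ᵢ = 1090×0.970 + 1210×0.970 = 2231
T_out = -11979 / 2231 = -5.3696 °C

T_out = -5.37 °C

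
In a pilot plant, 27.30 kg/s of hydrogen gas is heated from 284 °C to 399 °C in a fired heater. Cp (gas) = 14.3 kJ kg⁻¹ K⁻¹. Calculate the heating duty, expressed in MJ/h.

Q = ṁ·Cp·ΔT = 27.30 × 14.3 × (399 − 284) = 44895 kJ/s
Heating duty = 161620 MJ/h

Q = 162000 MJ/h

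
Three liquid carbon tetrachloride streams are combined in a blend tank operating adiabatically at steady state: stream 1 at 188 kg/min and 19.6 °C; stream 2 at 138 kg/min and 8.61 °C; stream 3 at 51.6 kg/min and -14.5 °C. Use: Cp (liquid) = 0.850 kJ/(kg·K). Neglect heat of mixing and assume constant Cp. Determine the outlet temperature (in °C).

Energy balance with Q = 0: Σ ṁᵢCp,ᵢ(T_out − Tᵢ) = 0
T_out = Σ ṁᵢCp,ᵢTᵢ / Σ ṁᵢCp,ᵢ
      = 3506.1 / 320.96 = 10.924 °C

T_out = 10.9 °C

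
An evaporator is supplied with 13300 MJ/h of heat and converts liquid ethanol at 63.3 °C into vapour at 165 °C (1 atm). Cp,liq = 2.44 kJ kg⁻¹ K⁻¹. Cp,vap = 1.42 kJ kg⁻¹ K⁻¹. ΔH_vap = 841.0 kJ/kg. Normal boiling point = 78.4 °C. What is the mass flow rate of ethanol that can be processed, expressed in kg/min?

Δh = 2.44×(78.4−63.3) + 841.0 + 1.42×(165−78.4) = 1000.8 kJ/kg
Q = 13300 MJ/h = 3694.4 kJ/s = 221670 kJ/min
ṁ = Q/Δh = 221670 / 1000.8 = 221.49 kg/min

ṁ = 221 kg/min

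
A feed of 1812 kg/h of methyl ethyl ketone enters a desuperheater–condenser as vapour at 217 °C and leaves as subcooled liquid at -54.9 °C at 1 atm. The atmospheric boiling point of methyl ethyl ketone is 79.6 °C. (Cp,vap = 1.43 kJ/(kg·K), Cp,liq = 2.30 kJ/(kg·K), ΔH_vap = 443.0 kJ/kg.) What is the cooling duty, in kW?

vapour 217→79.6 °C: -196.48 kJ/kg
condensation at 79.6 °C: -443 kJ/kg
liquid 79.6→-54.9 °C: -309.35 kJ/kg
Δh = -196.48 + -443 + -309.35 = -948.83 kJ/kg
Q = ṁ·Δh = 1812 kg/h × -948.83 kJ/kg = -1.7193e+06 kJ/h
|Q| = 477.58 kW

Q_c = 478 kW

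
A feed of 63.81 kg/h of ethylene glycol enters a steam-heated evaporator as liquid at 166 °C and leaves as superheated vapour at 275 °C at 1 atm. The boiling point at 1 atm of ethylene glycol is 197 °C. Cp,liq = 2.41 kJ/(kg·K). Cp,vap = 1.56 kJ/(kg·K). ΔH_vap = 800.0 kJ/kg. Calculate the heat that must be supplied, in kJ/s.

Q = 17.7 kJ/s

liquid 166→197 °C: 74.71 kJ/kg
vaporisation at 197 °C: 800 kJ/kg
vapour 197→275 °C: 121.68 kJ/kg
Δh = 74.71 + 800 + 121.68 = 996.39 kJ/kg
Q = ṁ·Δh = 63.81 kg/h × 996.39 kJ/kg = 63580 kJ/h
|Q| = 17.661 kW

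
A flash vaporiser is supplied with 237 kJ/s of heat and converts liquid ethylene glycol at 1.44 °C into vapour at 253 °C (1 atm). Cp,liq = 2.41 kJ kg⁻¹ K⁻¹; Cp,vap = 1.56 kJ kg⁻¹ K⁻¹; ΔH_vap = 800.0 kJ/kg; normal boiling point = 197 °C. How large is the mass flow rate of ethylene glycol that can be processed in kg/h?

ṁ = 628 kg/h

Δh = 2.41×(197−1.44) + 800.0 + 1.56×(253−197) = 1358.7 kJ/kg
Q = 237 kJ/s = 237 kJ/s = 853200 kJ/h
ṁ = Q/Δh = 853200 / 1358.7 = 627.97 kg/h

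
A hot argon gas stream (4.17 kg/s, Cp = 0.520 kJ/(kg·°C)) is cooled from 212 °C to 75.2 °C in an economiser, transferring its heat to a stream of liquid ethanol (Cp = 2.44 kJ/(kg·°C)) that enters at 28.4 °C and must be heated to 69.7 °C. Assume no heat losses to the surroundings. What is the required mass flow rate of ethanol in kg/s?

ṁ_c = 2.94 kg/s

Heat released by hot stream: Q = 4.17 × 0.520 × (212 − 75.2) = 296.64 kJ/s
Energy balance on cold side (adiabatic exchanger): Q = ṁ_c·Cp_c·(T_c,out − T_c,in)
ṁ_c = 296.64 / [2.44 × (69.7 − 28.4)] = 2.9436 kg/s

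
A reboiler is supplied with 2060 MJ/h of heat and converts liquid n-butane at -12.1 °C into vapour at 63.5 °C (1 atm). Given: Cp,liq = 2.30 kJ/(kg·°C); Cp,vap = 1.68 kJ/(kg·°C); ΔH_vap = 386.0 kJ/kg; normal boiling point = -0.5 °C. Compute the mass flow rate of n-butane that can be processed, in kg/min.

ṁ = 66.0 kg/min

Δh = 2.30×(-0.5−-12.1) + 386.0 + 1.68×(63.5−-0.5) = 520.2 kJ/kg
Q = 2060 MJ/h = 572.22 kJ/s = 34333 kJ/min
ṁ = Q/Δh = 34333 / 520.2 = 66 kg/min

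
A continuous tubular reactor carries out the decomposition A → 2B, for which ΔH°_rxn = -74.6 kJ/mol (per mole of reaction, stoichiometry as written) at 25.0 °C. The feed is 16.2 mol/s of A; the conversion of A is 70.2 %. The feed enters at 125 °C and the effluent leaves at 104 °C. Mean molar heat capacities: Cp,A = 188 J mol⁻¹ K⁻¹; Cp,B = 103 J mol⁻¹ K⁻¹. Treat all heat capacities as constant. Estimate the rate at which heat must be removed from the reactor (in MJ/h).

Q_out = 3230 MJ/h

Extent of reaction ξ = 0.702 × 16.2 = 11.372 mol/s
Reaction term: ξ·ΔH°_rxn = 11.372 × -74.6 = -848.38 kJ/s
Sensible, feed 125→25 °C: -304.56 kJ/s
Outlet flows (mol/s): A 4.8276, B 22.745
Sensible, products 25→104 °C: 256.77 kJ/s
Q = ΔH = -896.17 kJ/s = -896.17 kW
Heat removed = 3226.2 MJ/h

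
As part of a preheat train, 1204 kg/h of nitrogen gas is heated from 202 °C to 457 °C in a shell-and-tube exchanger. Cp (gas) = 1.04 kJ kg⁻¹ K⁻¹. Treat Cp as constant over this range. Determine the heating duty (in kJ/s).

Q = ṁ·Cp·ΔT = 1204 × 1.04 × (457 − 202) = 319300 kJ/h
Converting: 319300 / 3600 s = 88.695 kW

Q = 88.7 kJ/s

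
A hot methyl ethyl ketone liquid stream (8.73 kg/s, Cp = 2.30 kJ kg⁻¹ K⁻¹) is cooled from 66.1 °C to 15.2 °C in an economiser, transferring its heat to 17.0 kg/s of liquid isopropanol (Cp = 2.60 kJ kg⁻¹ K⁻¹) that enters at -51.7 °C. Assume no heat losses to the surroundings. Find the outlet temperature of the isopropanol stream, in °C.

Heat released by hot stream: Q = 8.73 × 2.30 × (66.1 − 15.2) = 1022 kJ/s
Energy balance on cold side (adiabatic exchanger): Q = ṁ_c·Cp_c·(T_c,out − T_c,in)
T_c,out = -51.7 + 1022/(17.0 × 2.60) = -28.577 °C

T_c,out = -28.6 °C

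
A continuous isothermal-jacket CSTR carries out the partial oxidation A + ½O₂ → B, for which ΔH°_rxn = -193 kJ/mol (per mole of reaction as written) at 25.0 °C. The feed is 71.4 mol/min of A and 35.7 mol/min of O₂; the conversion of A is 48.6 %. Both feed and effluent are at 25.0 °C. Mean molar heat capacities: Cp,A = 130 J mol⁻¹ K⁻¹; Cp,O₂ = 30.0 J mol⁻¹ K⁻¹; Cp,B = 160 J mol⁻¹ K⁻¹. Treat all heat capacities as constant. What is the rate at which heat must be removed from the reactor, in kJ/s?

Extent of reaction ξ = 0.486 × 71.4 = 34.7 mol/min
Reaction term: ξ·ΔH°_rxn = 34.7 × -193 = -6697.2 kJ/min
Q = ΔH = -6697.2 kJ/min = -111.62 kW
Heat removed = 111.62 kJ/s

Q_out = 112 kJ/s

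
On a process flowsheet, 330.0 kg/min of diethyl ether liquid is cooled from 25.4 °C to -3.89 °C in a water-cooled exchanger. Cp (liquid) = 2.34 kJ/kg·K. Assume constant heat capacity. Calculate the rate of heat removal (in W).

Q = ṁ·Cp·ΔT = 330.0 × 2.34 × (-3.89 − 25.4) = -22618 kJ/min
Converting: 22618 / 60 s = 376.96 kW
Cooling duty = 376960 W

Q_c = 377000 W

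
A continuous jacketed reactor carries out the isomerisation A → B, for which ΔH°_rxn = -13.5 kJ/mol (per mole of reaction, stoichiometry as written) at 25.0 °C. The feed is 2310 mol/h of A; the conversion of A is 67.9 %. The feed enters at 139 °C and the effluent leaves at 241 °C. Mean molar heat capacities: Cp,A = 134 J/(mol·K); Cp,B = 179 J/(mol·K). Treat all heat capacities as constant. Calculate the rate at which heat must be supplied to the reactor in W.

Q_in = 7120 W

Extent of reaction ξ = 0.679 × 2310 = 1568.5 mol/h
Reaction term: ξ·ΔH°_rxn = 1568.5 × -13.5 = -21175 kJ/h
Sensible, feed 139→25 °C: -35288 kJ/h
Outlet flows (mol/h): A 741.51, B 1568.5
Sensible, products 25→241 °C: 82106 kJ/h
Q = ΔH = 25644 kJ/h = 7.1234 kW
Heat supplied = 7123.4 W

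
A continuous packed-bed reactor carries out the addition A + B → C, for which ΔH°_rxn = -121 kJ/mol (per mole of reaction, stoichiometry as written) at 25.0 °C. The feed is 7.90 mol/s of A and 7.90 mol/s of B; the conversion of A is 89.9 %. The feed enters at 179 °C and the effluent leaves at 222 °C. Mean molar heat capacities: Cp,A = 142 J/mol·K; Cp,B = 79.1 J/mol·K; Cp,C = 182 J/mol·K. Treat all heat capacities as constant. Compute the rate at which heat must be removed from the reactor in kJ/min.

Extent of reaction ξ = 0.899 × 7.90 = 7.1021 mol/s
Reaction term: ξ·ΔH°_rxn = 7.1021 × -121 = -859.35 kJ/s
Sensible, feed 179→25 °C: -268.99 kJ/s
Outlet flows (mol/s): A 0.7979, B 0.7979, C 7.1021
Sensible, products 25→222 °C: 289.39 kJ/s
Q = ΔH = -838.95 kJ/s = -838.95 kW
Heat removed = 50337 kJ/min

Q_out = 50300 kJ/min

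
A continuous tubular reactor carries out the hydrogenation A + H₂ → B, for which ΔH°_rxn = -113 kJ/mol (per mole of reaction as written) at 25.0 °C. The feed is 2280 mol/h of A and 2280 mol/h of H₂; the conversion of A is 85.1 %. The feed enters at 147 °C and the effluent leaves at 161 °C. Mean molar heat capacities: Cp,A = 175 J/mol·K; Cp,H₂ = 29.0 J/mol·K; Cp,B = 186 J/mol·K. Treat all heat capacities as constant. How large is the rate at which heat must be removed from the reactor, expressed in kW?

Extent of reaction ξ = 0.851 × 2280 = 1940.3 mol/h
Reaction term: ξ·ΔH°_rxn = 1940.3 × -113 = -219250 kJ/h
Sensible, feed 147→25 °C: -56745 kJ/h
Outlet flows (mol/h): A 339.72, H₂ 339.72, B 1940.3
Sensible, products 25→161 °C: 58507 kJ/h
Q = ΔH = -217490 kJ/h = -60.414 kW
Heat removed = 60.414 kW

Q_out = 60.4 kW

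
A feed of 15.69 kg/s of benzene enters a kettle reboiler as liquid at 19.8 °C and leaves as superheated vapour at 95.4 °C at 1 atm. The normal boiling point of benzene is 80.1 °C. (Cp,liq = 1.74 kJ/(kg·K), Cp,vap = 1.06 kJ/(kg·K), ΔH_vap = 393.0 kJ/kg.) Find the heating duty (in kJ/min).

liquid 19.8→80.1 °C: 104.92 kJ/kg
vaporisation at 80.1 °C: 393 kJ/kg
vapour 80.1→95.4 °C: 16.218 kJ/kg
Δh = 104.92 + 393 + 16.218 = 514.14 kJ/kg
Q = ṁ·Δh = 15.69 kg/s × 514.14 kJ/kg = 8066.9 kJ/s
|Q| = 8066.9 kW = 484010 kJ/min

Q = 484000 kJ/min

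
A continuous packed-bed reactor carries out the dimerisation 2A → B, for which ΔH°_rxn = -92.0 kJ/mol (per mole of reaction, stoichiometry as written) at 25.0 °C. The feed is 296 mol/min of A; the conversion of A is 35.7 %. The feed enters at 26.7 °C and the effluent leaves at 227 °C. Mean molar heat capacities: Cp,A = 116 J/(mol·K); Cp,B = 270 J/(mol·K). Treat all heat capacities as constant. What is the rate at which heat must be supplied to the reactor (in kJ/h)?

Q_in = 145000 kJ/h

Extent of reaction ξ = 0.357 × 296 / 2 = 52.836 mol/min
Reaction term: ξ·ΔH°_rxn = 52.836 × -92.0 = -4860.9 kJ/min
Sensible, feed 26.7→25 °C: -58.371 kJ/min
Outlet flows (mol/min): A 190.33, B 52.836
Sensible, products 25→227 °C: 7341.4 kJ/min
Q = ΔH = 2422.2 kJ/min = 40.369 kW
Heat supplied = 145330 kJ/h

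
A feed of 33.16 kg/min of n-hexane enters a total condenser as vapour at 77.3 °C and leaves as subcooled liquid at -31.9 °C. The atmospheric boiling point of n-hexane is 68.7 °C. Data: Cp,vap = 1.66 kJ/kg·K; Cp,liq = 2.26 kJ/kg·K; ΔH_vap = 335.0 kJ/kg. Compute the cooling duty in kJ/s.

Q_c = 319 kJ/s

vapour 77.3→68.7 °C: -14.276 kJ/kg
condensation at 68.7 °C: -335 kJ/kg
liquid 68.7→-31.9 °C: -227.36 kJ/kg
Δh = -14.276 + -335 + -227.36 = -576.63 kJ/kg
Q = ṁ·Δh = 33.16 kg/min × -576.63 kJ/kg = -19121 kJ/min
|Q| = 318.69 kW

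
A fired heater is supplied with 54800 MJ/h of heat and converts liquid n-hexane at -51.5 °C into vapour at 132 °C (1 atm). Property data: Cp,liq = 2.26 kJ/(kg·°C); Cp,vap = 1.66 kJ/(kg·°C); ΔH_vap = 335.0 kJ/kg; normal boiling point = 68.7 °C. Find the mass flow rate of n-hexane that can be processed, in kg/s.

Δh = 2.26×(68.7−-51.5) + 335.0 + 1.66×(132−68.7) = 711.73 kJ/kg
Q = 54800 MJ/h = 15222 kJ/s = 15222 kJ/s
ṁ = Q/Δh = 15222 / 711.73 = 21.388 kg/s

ṁ = 21.4 kg/s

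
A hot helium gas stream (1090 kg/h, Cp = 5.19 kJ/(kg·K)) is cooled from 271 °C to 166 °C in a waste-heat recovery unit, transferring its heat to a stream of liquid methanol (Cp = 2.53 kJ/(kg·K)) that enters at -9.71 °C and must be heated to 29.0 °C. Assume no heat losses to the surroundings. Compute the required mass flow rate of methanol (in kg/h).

Heat released by hot stream: Q = 1090 × 5.19 × (271 − 166) = 594000 kJ/h
Energy balance on cold side (adiabatic exchanger): Q = ṁ_c·Cp_c·(T_c,out − T_c,in)
ṁ_c = 594000 / [2.53 × (29.0 − -9.71)] = 6065.1 kg/h

ṁ_c = 6070 kg/h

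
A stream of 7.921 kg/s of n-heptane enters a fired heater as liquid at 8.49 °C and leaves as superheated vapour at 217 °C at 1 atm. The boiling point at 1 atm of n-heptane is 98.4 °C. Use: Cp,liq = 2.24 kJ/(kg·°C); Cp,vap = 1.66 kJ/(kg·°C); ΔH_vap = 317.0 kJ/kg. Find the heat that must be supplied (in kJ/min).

Q = 340000 kJ/min

liquid 8.49→98.4 °C: 201.4 kJ/kg
vaporisation at 98.4 °C: 317 kJ/kg
vapour 98.4→217 °C: 196.88 kJ/kg
Δh = 201.4 + 317 + 196.88 = 715.27 kJ/kg
Q = ṁ·Δh = 7.921 kg/s × 715.27 kJ/kg = 5665.7 kJ/s
|Q| = 5665.7 kW = 339940 kJ/min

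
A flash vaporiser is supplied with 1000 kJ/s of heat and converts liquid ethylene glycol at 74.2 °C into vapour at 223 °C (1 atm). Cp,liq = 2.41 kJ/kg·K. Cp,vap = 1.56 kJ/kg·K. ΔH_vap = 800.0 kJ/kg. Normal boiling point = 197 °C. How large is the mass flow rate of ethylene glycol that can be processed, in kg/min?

ṁ = 52.8 kg/min

Δh = 2.41×(197−74.2) + 800.0 + 1.56×(223−197) = 1136.5 kJ/kg
Q = 1000 kJ/s = 1000 kJ/s = 60000 kJ/min
ṁ = Q/Δh = 60000 / 1136.5 = 52.793 kg/min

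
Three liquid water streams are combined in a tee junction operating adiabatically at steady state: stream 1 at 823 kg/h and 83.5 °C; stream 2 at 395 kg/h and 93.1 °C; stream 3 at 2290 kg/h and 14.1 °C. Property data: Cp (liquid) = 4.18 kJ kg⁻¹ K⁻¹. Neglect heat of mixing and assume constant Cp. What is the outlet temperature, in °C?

T_out = 39.3 °C

No heat crosses the boundary, so H_out = H_in.
T_out = Σ ṁᵢCp,ᵢTᵢ / Σ ṁᵢCp,ᵢ
      = 575940 / 14663 = 39.277 °C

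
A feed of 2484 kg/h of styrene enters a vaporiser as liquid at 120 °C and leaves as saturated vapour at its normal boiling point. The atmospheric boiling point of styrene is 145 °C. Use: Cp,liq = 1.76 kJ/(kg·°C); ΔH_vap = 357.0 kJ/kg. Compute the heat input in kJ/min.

Q = 16600 kJ/min

liquid 120→145 °C: 44 kJ/kg
vaporisation at 145 °C: 357 kJ/kg
Δh = 44 + 357 = 401 kJ/kg
Q = ṁ·Δh = 2484 kg/h × 401 kJ/kg = 996080 kJ/h
|Q| = 276.69 kW = 16601 kJ/min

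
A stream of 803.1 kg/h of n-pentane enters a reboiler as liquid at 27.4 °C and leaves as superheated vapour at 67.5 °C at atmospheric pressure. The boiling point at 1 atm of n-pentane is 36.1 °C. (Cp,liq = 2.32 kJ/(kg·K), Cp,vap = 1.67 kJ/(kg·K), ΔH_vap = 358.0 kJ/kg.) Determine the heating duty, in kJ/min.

liquid 27.4→36.1 °C: 20.184 kJ/kg
vaporisation at 36.1 °C: 358 kJ/kg
vapour 36.1→67.5 °C: 52.438 kJ/kg
Δh = 20.184 + 358 + 52.438 = 430.62 kJ/kg
Q = ṁ·Δh = 803.1 kg/h × 430.62 kJ/kg = 345830 kJ/h
|Q| = 96.065 kW = 5763.9 kJ/min

Q = 5760 kJ/min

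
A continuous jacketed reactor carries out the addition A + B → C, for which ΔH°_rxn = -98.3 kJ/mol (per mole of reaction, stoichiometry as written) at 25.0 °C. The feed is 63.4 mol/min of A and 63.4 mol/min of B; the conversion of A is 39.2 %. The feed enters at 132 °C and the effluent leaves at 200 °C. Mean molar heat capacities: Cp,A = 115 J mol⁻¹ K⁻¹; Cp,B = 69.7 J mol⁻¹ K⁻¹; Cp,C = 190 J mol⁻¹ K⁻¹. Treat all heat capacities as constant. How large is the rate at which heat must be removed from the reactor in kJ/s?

Q_out = 27.1 kJ/s

Extent of reaction ξ = 0.392 × 63.4 = 24.853 mol/min
Reaction term: ξ·ΔH°_rxn = 24.853 × -98.3 = -2443 kJ/min
Sensible, feed 132→25 °C: -1253 kJ/min
Outlet flows (mol/min): A 38.547, B 38.547, C 24.853
Sensible, products 25→200 °C: 2072.3 kJ/min
Q = ΔH = -1623.7 kJ/min = -27.062 kW
Heat removed = 27.062 kJ/s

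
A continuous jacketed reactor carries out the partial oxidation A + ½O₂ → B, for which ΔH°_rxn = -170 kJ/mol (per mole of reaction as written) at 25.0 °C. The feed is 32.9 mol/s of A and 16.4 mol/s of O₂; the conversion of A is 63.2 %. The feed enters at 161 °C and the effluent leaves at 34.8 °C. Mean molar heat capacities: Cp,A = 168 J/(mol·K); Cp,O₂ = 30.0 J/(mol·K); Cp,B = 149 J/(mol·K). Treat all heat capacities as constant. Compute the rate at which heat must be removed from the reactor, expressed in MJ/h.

Extent of reaction ξ = 0.632 × 32.9 = 20.793 mol/s
Reaction term: ξ·ΔH°_rxn = 20.793 × -170 = -3534.8 kJ/s
Sensible, feed 161→25 °C: -818.61 kJ/s
Outlet flows (mol/s): A 12.107, O₂ 6.0036, B 20.793
Sensible, products 25→34.8 °C: 52.06 kJ/s
Q = ΔH = -4301.3 kJ/s = -4301.3 kW
Heat removed = 15485 MJ/h

Q_out = 15500 MJ/h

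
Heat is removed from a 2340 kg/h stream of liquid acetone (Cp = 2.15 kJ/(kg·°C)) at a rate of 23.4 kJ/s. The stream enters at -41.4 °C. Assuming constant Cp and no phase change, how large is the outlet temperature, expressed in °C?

Q = 23.4 kJ/s = 84240 kJ/h
ΔT = Q/(ṁ·Cp) = 84240/(2340×2.15) = 16.744 K
T_out = -41.4 − 16.744 = -58.144 °C

T_out = -58.1 °C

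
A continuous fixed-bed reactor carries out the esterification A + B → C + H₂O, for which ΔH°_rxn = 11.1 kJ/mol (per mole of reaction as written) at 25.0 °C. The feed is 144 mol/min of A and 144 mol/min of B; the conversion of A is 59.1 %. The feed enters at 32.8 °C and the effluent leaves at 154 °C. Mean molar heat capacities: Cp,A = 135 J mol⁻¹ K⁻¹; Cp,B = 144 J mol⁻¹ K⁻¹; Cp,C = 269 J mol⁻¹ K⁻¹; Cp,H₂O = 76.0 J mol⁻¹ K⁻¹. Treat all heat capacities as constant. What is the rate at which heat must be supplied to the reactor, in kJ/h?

Q_in = 392000 kJ/h

Extent of reaction ξ = 0.591 × 144 = 85.104 mol/min
Reaction term: ξ·ΔH°_rxn = 85.104 × 11.1 = 944.65 kJ/min
Sensible, feed 32.8→25 °C: -313.37 kJ/min
Outlet flows (mol/min): A 58.896, B 58.896, C 85.104, H₂O 85.104
Sensible, products 25→154 °C: 5907.3 kJ/min
Q = ΔH = 6538.6 kJ/min = 108.98 kW
Heat supplied = 392310 kJ/h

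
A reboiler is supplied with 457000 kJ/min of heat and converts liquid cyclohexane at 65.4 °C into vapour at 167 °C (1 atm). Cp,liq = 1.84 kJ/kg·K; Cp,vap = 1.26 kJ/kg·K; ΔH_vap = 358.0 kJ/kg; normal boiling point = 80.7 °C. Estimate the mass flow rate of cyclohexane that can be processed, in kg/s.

Δh = 1.84×(80.7−65.4) + 358.0 + 1.26×(167−80.7) = 494.89 kJ/kg
Q = 457000 kJ/min = 7616.7 kJ/s = 7616.7 kJ/s
ṁ = Q/Δh = 7616.7 / 494.89 = 15.391 kg/s

ṁ = 15.4 kg/s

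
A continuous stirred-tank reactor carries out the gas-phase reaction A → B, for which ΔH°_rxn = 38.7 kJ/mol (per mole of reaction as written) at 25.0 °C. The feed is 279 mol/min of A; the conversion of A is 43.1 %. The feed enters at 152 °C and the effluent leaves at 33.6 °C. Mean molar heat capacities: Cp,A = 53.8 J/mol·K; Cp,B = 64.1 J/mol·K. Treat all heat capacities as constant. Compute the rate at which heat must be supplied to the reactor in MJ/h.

Extent of reaction ξ = 0.431 × 279 = 120.25 mol/min
Reaction term: ξ·ΔH°_rxn = 120.25 × 38.7 = 4653.6 kJ/min
Sensible, feed 152→25 °C: -1906.3 kJ/min
Outlet flows (mol/min): A 158.75, B 120.25
Sensible, products 25→33.6 °C: 139.74 kJ/min
Q = ΔH = 2887.1 kJ/min = 48.118 kW
Heat supplied = 173.22 MJ/h

Q_in = 173 MJ/h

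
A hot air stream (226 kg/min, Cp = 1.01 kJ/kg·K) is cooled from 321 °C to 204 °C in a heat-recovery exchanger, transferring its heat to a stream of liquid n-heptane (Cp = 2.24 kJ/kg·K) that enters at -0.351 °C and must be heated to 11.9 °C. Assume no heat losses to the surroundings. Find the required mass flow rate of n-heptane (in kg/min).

ṁ_c = 973 kg/min

Heat released by hot stream: Q = 226 × 1.01 × (321 − 204) = 26706 kJ/min
Energy balance on cold side (adiabatic exchanger): Q = ṁ_c·Cp_c·(T_c,out − T_c,in)
ṁ_c = 26706 / [2.24 × (11.9 − -0.351)] = 973.19 kg/min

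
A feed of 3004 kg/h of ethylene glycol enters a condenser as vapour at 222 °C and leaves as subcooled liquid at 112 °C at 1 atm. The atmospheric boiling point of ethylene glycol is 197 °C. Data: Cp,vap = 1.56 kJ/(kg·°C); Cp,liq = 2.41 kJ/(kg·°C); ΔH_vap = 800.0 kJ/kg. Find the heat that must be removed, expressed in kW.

vapour 222→197 °C: -39 kJ/kg
condensation at 197 °C: -800 kJ/kg
liquid 197→112 °C: -204.85 kJ/kg
Δh = -39 + -800 + -204.85 = -1043.8 kJ/kg
Q = ṁ·Δh = 3004 kg/h × -1043.8 kJ/kg = -3.1357e+06 kJ/h
|Q| = 871.03 kW

Q_c = 871 kW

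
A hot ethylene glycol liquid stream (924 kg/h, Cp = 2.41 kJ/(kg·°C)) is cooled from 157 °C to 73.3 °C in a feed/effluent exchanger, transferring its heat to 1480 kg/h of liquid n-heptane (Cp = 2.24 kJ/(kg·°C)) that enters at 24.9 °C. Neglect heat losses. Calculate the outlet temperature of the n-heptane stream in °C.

T_c,out = 81.1 °C

Heat released by hot stream: Q = 924 × 2.41 × (157 − 73.3) = 186390 kJ/h
Energy balance on cold side (adiabatic exchanger): Q = ṁ_c·Cp_c·(T_c,out − T_c,in)
T_c,out = 24.9 + 186390/(1480 × 2.24) = 81.122 °C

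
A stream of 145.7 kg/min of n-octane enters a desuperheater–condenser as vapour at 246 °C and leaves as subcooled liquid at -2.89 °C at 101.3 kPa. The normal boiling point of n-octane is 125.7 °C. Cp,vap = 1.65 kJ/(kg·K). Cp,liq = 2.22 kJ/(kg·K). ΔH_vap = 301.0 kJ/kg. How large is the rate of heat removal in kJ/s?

Q_c = 1910 kJ/s

vapour 246→125.7 °C: -198.49 kJ/kg
condensation at 125.7 °C: -301 kJ/kg
liquid 125.7→-2.89 °C: -285.47 kJ/kg
Δh = -198.49 + -301 + -285.47 = -784.96 kJ/kg
Q = ṁ·Δh = 145.7 kg/min × -784.96 kJ/kg = -114370 kJ/min
|Q| = 1906.2 kW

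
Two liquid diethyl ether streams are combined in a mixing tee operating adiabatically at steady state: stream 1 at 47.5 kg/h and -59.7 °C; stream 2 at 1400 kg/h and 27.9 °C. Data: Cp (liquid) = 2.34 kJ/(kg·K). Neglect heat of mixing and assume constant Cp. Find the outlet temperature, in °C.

Adiabatic, steady state ⇒ Σ ṁᵢCp,ᵢ(T_out − Tᵢ) = 0
T_out = Σ ṁᵢCp,ᵢTᵢ / Σ ṁᵢCp,ᵢ
      = 84765 / 3387.2 = 25.025 °C

T_out = 25.0 °C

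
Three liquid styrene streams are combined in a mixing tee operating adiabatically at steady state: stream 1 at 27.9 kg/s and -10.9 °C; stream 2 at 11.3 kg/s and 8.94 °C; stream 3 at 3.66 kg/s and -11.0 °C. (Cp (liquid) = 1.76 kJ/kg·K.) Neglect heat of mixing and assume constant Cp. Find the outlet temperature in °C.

T_out = -5.68 °C

Energy balance with Q = 0: Σ ṁᵢCp,ᵢ(T_out − Tᵢ) = 0
Σ ṁᵢCp,ᵢTᵢ = 27.9×1.76×-10.9 + 11.3×1.76×8.94 + 3.66×1.76×-11.0 = -428.29
Σ ṁᵢCp,ᵢ = 27.9×1.76 + 11.3×1.76 + 3.66×1.76 = 75.434
T_out = -428.29 / 75.434 = -5.6777 °C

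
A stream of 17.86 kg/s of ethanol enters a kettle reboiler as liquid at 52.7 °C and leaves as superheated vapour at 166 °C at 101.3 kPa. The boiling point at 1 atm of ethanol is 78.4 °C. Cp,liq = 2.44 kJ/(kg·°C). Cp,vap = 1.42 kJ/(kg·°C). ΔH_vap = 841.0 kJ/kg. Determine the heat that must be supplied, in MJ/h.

liquid 52.7→78.4 °C: 62.708 kJ/kg
vaporisation at 78.4 °C: 841 kJ/kg
vapour 78.4→166 °C: 124.39 kJ/kg
Δh = 62.708 + 841 + 124.39 = 1028.1 kJ/kg
Q = ṁ·Δh = 17.86 kg/s × 1028.1 kJ/kg = 18362 kJ/s
|Q| = 18362 kW = 66103 MJ/h

Q = 66100 MJ/h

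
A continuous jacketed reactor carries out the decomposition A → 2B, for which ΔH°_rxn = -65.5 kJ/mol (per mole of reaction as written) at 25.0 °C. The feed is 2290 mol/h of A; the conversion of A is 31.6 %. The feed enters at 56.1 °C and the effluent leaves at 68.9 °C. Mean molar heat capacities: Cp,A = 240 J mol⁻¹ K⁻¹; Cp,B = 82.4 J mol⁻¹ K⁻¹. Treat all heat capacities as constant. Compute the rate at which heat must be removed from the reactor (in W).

Q_out = 11900 W

Extent of reaction ξ = 0.316 × 2290 = 723.64 mol/h
Reaction term: ξ·ΔH°_rxn = 723.64 × -65.5 = -47398 kJ/h
Sensible, feed 56.1→25 °C: -17093 kJ/h
Outlet flows (mol/h): A 1566.4, B 1447.3
Sensible, products 25→68.9 °C: 21739 kJ/h
Q = ΔH = -42752 kJ/h = -11.876 kW
Heat removed = 11876 W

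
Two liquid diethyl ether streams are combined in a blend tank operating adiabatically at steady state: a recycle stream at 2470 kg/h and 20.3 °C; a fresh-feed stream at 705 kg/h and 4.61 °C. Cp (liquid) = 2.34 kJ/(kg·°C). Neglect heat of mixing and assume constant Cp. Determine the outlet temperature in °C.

Energy balance with Q = 0: Σ ṁᵢCp,ᵢ(T_out − Tᵢ) = 0
T_out = Σ ṁᵢCp,ᵢTᵢ / Σ ṁᵢCp,ᵢ
      = 124940 / 7429.5 = 16.816 °C

T_out = 16.8 °C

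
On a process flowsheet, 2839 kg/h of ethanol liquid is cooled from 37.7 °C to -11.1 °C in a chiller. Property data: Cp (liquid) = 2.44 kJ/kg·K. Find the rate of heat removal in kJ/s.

Q = ṁ·Cp·ΔT = 2839 × 2.44 × (-11.1 − 37.7) = -338050 kJ/h
Converting: 338050 / 3600 s = 93.902 kW

Q_c = 93.9 kJ/s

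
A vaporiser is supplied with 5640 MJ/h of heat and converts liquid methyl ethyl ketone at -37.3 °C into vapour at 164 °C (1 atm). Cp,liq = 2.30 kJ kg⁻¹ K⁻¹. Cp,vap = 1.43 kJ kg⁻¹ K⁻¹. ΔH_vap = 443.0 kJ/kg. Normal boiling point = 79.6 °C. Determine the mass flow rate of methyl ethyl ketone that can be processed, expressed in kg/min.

Δh = 2.30×(79.6−-37.3) + 443.0 + 1.43×(164−79.6) = 832.56 kJ/kg
Q = 5640 MJ/h = 1566.7 kJ/s = 94000 kJ/min
ṁ = Q/Δh = 94000 / 832.56 = 112.9 kg/min

ṁ = 113 kg/min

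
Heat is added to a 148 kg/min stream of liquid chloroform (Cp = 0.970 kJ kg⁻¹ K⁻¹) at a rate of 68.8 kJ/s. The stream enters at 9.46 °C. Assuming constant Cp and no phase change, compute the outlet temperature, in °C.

T_out = 38.2 °C

Q = 68.8 kJ/s = 4128 kJ/min
ΔT = Q/(ṁ·Cp) = 4128/(148×0.970) = 28.755 K
T_out = 9.46 + 28.755 = 38.215 °C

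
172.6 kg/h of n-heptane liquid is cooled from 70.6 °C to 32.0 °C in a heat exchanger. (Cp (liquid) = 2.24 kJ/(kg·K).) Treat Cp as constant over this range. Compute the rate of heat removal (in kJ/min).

Q_c = 249 kJ/min

Q = ṁ·Cp·ΔT = 172.6 × 2.24 × (32.0 − 70.6) = -14924 kJ/h
Converting: 14924 / 3600 s = 4.1455 kW
Cooling duty = 248.73 kJ/min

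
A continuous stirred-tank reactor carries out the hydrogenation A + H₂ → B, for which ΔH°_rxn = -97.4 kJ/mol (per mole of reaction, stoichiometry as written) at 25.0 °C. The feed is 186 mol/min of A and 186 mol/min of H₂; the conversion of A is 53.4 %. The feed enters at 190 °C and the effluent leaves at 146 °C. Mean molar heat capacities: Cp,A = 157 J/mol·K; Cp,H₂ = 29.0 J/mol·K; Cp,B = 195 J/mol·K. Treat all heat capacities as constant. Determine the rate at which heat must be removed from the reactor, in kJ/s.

Q_out = 185 kJ/s

Extent of reaction ξ = 0.534 × 186 = 99.324 mol/min
Reaction term: ξ·ΔH°_rxn = 99.324 × -97.4 = -9674.2 kJ/min
Sensible, feed 190→25 °C: -5708.3 kJ/min
Outlet flows (mol/min): A 86.676, H₂ 86.676, B 99.324
Sensible, products 25→146 °C: 4294.3 kJ/min
Q = ΔH = -11088 kJ/min = -184.8 kW
Heat removed = 184.8 kJ/s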